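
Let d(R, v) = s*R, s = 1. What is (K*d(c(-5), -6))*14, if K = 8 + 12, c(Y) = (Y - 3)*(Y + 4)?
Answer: 2240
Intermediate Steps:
c(Y) = (-3 + Y)*(4 + Y)
d(R, v) = R (d(R, v) = 1*R = R)
K = 20
(K*d(c(-5), -6))*14 = (20*(-12 - 5 + (-5)²))*14 = (20*(-12 - 5 + 25))*14 = (20*8)*14 = 160*14 = 2240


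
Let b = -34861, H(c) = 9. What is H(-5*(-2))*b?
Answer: -313749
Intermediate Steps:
H(-5*(-2))*b = 9*(-34861) = -313749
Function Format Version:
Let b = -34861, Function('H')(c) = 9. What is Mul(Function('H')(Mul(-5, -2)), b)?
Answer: -313749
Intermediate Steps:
Mul(Function('H')(Mul(-5, -2)), b) = Mul(9, -34861) = -313749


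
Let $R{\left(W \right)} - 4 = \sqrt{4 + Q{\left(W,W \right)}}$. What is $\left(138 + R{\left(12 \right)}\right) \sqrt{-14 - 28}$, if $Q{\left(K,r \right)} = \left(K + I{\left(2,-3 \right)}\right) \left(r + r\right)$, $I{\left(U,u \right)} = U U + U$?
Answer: $2 i \sqrt{42} \left(71 + \sqrt{109}\right) \approx 1055.6 i$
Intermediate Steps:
$I{\left(U,u \right)} = U + U^{2}$ ($I{\left(U,u \right)} = U^{2} + U = U + U^{2}$)
$Q{\left(K,r \right)} = 2 r \left(6 + K\right)$ ($Q{\left(K,r \right)} = \left(K + 2 \left(1 + 2\right)\right) \left(r + r\right) = \left(K + 2 \cdot 3\right) 2 r = \left(K + 6\right) 2 r = \left(6 + K\right) 2 r = 2 r \left(6 + K\right)$)
$R{\left(W \right)} = 4 + \sqrt{4 + 2 W \left(6 + W\right)}$
$\left(138 + R{\left(12 \right)}\right) \sqrt{-14 - 28} = \left(138 + \left(4 + \sqrt{2} \sqrt{2 + 12 \left(6 + 12\right)}\right)\right) \sqrt{-14 - 28} = \left(138 + \left(4 + \sqrt{2} \sqrt{2 + 12 \cdot 18}\right)\right) \sqrt{-42} = \left(138 + \left(4 + \sqrt{2} \sqrt{2 + 216}\right)\right) i \sqrt{42} = \left(138 + \left(4 + \sqrt{2} \sqrt{218}\right)\right) i \sqrt{42} = \left(138 + \left(4 + 2 \sqrt{109}\right)\right) i \sqrt{42} = \left(142 + 2 \sqrt{109}\right) i \sqrt{42} = i \sqrt{42} \left(142 + 2 \sqrt{109}\right)$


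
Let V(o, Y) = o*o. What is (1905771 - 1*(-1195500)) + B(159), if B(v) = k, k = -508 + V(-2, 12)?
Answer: 3100767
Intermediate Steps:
V(o, Y) = o²
k = -504 (k = -508 + (-2)² = -508 + 4 = -504)
B(v) = -504
(1905771 - 1*(-1195500)) + B(159) = (1905771 - 1*(-1195500)) - 504 = (1905771 + 1195500) - 504 = 3101271 - 504 = 3100767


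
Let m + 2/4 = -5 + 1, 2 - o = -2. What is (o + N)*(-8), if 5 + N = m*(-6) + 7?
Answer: -264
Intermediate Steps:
o = 4 (o = 2 - 1*(-2) = 2 + 2 = 4)
m = -9/2 (m = -½ + (-5 + 1) = -½ - 4 = -9/2 ≈ -4.5000)
N = 29 (N = -5 + (-9/2*(-6) + 7) = -5 + (27 + 7) = -5 + 34 = 29)
(o + N)*(-8) = (4 + 29)*(-8) = 33*(-8) = -264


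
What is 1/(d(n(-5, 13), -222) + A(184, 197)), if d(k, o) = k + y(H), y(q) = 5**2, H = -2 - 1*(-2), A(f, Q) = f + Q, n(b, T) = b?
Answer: 1/401 ≈ 0.0024938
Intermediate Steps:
A(f, Q) = Q + f
H = 0 (H = -2 + 2 = 0)
y(q) = 25
d(k, o) = 25 + k (d(k, o) = k + 25 = 25 + k)
1/(d(n(-5, 13), -222) + A(184, 197)) = 1/((25 - 5) + (197 + 184)) = 1/(20 + 381) = 1/401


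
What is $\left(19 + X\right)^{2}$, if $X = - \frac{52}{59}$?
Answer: $\frac{1142761}{3481} \approx 328.29$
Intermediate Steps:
$X = - \frac{52}{59}$ ($X = \left(-52\right) \frac{1}{59} = - \frac{52}{59} \approx -0.88136$)
$\left(19 + X\right)^{2} = \left(19 - \frac{52}{59}\right)^{2} = \left(\frac{1069}{59}\right)^{2} = \frac{1142761}{3481}$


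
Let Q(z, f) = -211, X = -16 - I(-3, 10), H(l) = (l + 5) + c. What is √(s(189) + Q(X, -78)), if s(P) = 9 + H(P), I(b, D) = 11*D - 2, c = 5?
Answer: I*√3 ≈ 1.732*I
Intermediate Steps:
I(b, D) = -2 + 11*D
H(l) = 10 + l (H(l) = (l + 5) + 5 = (5 + l) + 5 = 10 + l)
s(P) = 19 + P (s(P) = 9 + (10 + P) = 19 + P)
X = -124 (X = -16 - (-2 + 11*10) = -16 - (-2 + 110) = -16 - 1*108 = -16 - 108 = -124)
√(s(189) + Q(X, -78)) = √((19 + 189) - 211) = √(208 - 211) = √(-3) = I*√3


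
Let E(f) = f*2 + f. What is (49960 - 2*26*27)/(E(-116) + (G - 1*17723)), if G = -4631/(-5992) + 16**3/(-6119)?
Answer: -1780308070688/662570288551 ≈ -2.6870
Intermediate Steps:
E(f) = 3*f (E(f) = 2*f + f = 3*f)
G = 3793857/36665048 (G = -4631*(-1/5992) + 4096*(-1/6119) = 4631/5992 - 4096/6119 = 3793857/36665048 ≈ 0.10347)
(49960 - 2*26*27)/(E(-116) + (G - 1*17723)) = (49960 - 2*26*27)/(3*(-116) + (3793857/36665048 - 1*17723)) = (49960 - 52*27)/(-348 + (3793857/36665048 - 17723)) = (49960 - 1404)/(-348 - 649810851847/36665048) = 48556/(-662570288551/36665048) = 48556*(-36665048/662570288551) = -1780308070688/662570288551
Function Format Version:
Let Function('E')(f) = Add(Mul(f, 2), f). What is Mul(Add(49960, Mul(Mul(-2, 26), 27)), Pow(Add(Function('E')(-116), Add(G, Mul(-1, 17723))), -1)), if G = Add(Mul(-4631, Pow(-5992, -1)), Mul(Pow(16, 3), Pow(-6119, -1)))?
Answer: Rational(-1780308070688, 662570288551) ≈ -2.6870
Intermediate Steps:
Function('E')(f) = Mul(3, f) (Function('E')(f) = Add(Mul(2, f), f) = Mul(3, f))
G = Rational(3793857, 36665048) (G = Add(Mul(-4631, Rational(-1, 5992)), Mul(4096, Rational(-1, 6119))) = Add(Rational(4631, 5992), Rational(-4096, 6119)) = Rational(3793857, 36665048) ≈ 0.10347)
Mul(Add(49960, Mul(Mul(-2, 26), 27)), Pow(Add(Function('E')(-116), Add(G, Mul(-1, 17723))), -1)) = Mul(Add(49960, Mul(Mul(-2, 26), 27)), Pow(Add(Mul(3, -116), Add(Rational(3793857, 36665048), Mul(-1, 17723))), -1)) = Mul(Add(49960, Mul(-52, 27)), Pow(Add(-348, Add(Rational(3793857, 36665048), -17723)), -1)) = Mul(Add(49960, -1404), Pow(Add(-348, Rational(-649810851847, 36665048)), -1)) = Mul(48556, Pow(Rational(-662570288551, 36665048), -1)) = Mul(48556, Rational(-36665048, 662570288551)) = Rational(-1780308070688, 662570288551)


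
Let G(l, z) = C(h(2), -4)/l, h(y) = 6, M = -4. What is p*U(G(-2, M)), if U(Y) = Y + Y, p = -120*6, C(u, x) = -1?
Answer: -720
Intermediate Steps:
p = -720
G(l, z) = -1/l
U(Y) = 2*Y
p*U(G(-2, M)) = -1440*(-1/(-2)) = -1440*(-1*(-½)) = -1440/2 = -720*1 = -720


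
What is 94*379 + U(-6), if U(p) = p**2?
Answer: 35662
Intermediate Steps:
94*379 + U(-6) = 94*379 + (-6)**2 = 35626 + 36 = 35662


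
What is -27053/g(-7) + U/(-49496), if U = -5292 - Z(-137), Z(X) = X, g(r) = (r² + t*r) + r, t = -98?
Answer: -6419531/173236 ≈ -37.057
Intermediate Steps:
g(r) = r² - 97*r (g(r) = (r² - 98*r) + r = r² - 97*r)
U = -5155 (U = -5292 - 1*(-137) = -5292 + 137 = -5155)
-27053/g(-7) + U/(-49496) = -27053*(-1/(7*(-97 - 7))) - 5155/(-49496) = -27053/((-7*(-104))) - 5155*(-1/49496) = -27053/728 + 5155/49496 = -27053*1/728 + 5155/49496 = -2081/56 + 5155/49496 = -6419531/173236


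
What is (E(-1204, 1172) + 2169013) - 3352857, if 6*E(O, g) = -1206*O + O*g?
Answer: -3531064/3 ≈ -1.1770e+6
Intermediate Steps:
E(O, g) = -201*O + O*g/6 (E(O, g) = (-1206*O + O*g)/6 = -201*O + O*g/6)
(E(-1204, 1172) + 2169013) - 3352857 = ((⅙)*(-1204)*(-1206 + 1172) + 2169013) - 3352857 = ((⅙)*(-1204)*(-34) + 2169013) - 3352857 = (20468/3 + 2169013) - 3352857 = 6527507/3 - 3352857 = -3531064/3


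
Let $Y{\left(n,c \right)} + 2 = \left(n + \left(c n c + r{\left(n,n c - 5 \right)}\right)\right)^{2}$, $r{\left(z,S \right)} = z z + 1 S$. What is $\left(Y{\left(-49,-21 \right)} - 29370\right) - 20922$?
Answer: $332391995$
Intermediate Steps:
$r{\left(z,S \right)} = S + z^{2}$ ($r{\left(z,S \right)} = z^{2} + S = S + z^{2}$)
$Y{\left(n,c \right)} = -2 + \left(-5 + n + n^{2} + c n + n c^{2}\right)^{2}$ ($Y{\left(n,c \right)} = -2 + \left(n + \left(c n c + \left(\left(n c - 5\right) + n^{2}\right)\right)\right)^{2} = -2 + \left(n + \left(n c^{2} + \left(\left(c n - 5\right) + n^{2}\right)\right)\right)^{2} = -2 + \left(n + \left(n c^{2} + \left(\left(-5 + c n\right) + n^{2}\right)\right)\right)^{2} = -2 + \left(n + \left(n c^{2} + \left(-5 + n^{2} + c n\right)\right)\right)^{2} = -2 + \left(n + \left(-5 + n^{2} + c n + n c^{2}\right)\right)^{2} = -2 + \left(-5 + n + n^{2} + c n + n c^{2}\right)^{2}$)
$\left(Y{\left(-49,-21 \right)} - 29370\right) - 20922 = \left(\left(-2 + \left(-5 - 49 + \left(-49\right)^{2} - -1029 - 49 \left(-21\right)^{2}\right)^{2}\right) - 29370\right) - 20922 = \left(\left(-2 + \left(-5 - 49 + 2401 + 1029 - 21609\right)^{2}\right) - 29370\right) - 20922 = \left(\left(-2 + \left(-18233\right)^{2}\right) - 29370\right) - 20922 = \left(\left(-2 + 332442289\right) - 29370\right) - 20922 = \left(332442287 - 29370\right) - 20922 = 332412917 - 20922 = 332391995$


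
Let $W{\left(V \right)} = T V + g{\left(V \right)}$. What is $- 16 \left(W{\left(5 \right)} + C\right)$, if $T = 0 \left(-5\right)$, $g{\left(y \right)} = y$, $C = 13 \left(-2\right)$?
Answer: $336$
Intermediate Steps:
$C = -26$
$T = 0$
$W{\left(V \right)} = V$ ($W{\left(V \right)} = 0 V + V = 0 + V = V$)
$- 16 \left(W{\left(5 \right)} + C\right) = - 16 \left(5 - 26\right) = \left(-16\right) \left(-21\right) = 336$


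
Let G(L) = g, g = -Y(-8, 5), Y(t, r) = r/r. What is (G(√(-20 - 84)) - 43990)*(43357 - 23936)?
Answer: -854349211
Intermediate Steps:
Y(t, r) = 1
g = -1 (g = -1*1 = -1)
G(L) = -1
(G(√(-20 - 84)) - 43990)*(43357 - 23936) = (-1 - 43990)*(43357 - 23936) = -43991*19421 = -854349211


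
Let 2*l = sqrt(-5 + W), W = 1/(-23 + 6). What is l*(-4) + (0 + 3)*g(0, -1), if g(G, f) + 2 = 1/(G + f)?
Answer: -9 - 2*I*sqrt(1462)/17 ≈ -9.0 - 4.4984*I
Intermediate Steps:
g(G, f) = -2 + 1/(G + f)
W = -1/17 (W = 1/(-17) = -1/17 ≈ -0.058824)
l = I*sqrt(1462)/34 (l = sqrt(-5 - 1/17)/2 = sqrt(-86/17)/2 = (I*sqrt(1462)/17)/2 = I*sqrt(1462)/34 ≈ 1.1246*I)
l*(-4) + (0 + 3)*g(0, -1) = (I*sqrt(1462)/34)*(-4) + (0 + 3)*((1 - 2*0 - 2*(-1))/(0 - 1)) = -2*I*sqrt(1462)/17 + 3*((1 + 0 + 2)/(-1)) = -2*I*sqrt(1462)/17 + 3*(-1*3) = -2*I*sqrt(1462)/17 + 3*(-3) = -2*I*sqrt(1462)/17 - 9 = -9 - 2*I*sqrt(1462)/17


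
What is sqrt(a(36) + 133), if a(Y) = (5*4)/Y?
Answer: sqrt(1202)/3 ≈ 11.557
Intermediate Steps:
a(Y) = 20/Y
sqrt(a(36) + 133) = sqrt(20/36 + 133) = sqrt(20*(1/36) + 133) = sqrt(5/9 + 133) = sqrt(1202/9) = sqrt(1202)/3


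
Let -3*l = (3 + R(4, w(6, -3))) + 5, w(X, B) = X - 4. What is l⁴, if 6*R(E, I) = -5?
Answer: 3418801/104976 ≈ 32.567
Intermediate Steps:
w(X, B) = -4 + X
R(E, I) = -⅚ (R(E, I) = (⅙)*(-5) = -⅚)
l = -43/18 (l = -((3 - ⅚) + 5)/3 = -(13/6 + 5)/3 = -⅓*43/6 = -43/18 ≈ -2.3889)
l⁴ = (-43/18)⁴ = 3418801/104976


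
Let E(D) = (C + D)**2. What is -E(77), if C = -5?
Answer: -5184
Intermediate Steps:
E(D) = (-5 + D)**2
-E(77) = -(-5 + 77)**2 = -1*72**2 = -1*5184 = -5184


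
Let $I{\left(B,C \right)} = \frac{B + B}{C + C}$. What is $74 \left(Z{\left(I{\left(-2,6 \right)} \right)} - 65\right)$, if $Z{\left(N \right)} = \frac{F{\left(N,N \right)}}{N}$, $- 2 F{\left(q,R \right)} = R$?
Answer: $-4847$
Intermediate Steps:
$F{\left(q,R \right)} = - \frac{R}{2}$
$I{\left(B,C \right)} = \frac{B}{C}$ ($I{\left(B,C \right)} = \frac{2 B}{2 C} = 2 B \frac{1}{2 C} = \frac{B}{C}$)
$Z{\left(N \right)} = - \frac{1}{2}$ ($Z{\left(N \right)} = \frac{\left(- \frac{1}{2}\right) N}{N} = - \frac{1}{2}$)
$74 \left(Z{\left(I{\left(-2,6 \right)} \right)} - 65\right) = 74 \left(- \frac{1}{2} - 65\right) = 74 \left(- \frac{131}{2}\right) = -4847$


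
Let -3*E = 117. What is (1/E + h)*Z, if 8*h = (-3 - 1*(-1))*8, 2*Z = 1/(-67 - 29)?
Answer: 79/7488 ≈ 0.010550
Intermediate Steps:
E = -39 (E = -⅓*117 = -39)
Z = -1/192 (Z = 1/(2*(-67 - 29)) = (½)/(-96) = (½)*(-1/96) = -1/192 ≈ -0.0052083)
h = -2 (h = ((-3 - 1*(-1))*8)/8 = ((-3 + 1)*8)/8 = (-2*8)/8 = (⅛)*(-16) = -2)
(1/E + h)*Z = (1/(-39) - 2)*(-1/192) = (-1/39 - 2)*(-1/192) = -79/39*(-1/192) = 79/7488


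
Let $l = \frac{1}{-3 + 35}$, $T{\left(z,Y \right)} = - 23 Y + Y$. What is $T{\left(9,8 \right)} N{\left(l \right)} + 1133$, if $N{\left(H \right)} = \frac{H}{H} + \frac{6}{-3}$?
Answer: $1309$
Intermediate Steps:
$T{\left(z,Y \right)} = - 22 Y$
$l = \frac{1}{32} \approx 0.03125$
$N{\left(H \right)} = -1$ ($N{\left(H \right)} = 1 + 6 \left(- \frac{1}{3}\right) = 1 - 2 = -1$)
$T{\left(9,8 \right)} N{\left(l \right)} + 1133 = \left(-22\right) 8 \left(-1\right) + 1133 = \left(-176\right) \left(-1\right) + 1133 = 176 + 1133 = 1309$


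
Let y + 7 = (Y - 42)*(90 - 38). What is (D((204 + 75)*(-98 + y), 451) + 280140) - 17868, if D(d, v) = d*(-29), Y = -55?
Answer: 41922831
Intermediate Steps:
y = -5051 (y = -7 + (-55 - 42)*(90 - 38) = -7 - 97*52 = -7 - 5044 = -5051)
D(d, v) = -29*d
(D((204 + 75)*(-98 + y), 451) + 280140) - 17868 = (-29*(204 + 75)*(-98 - 5051) + 280140) - 17868 = (-8091*(-5149) + 280140) - 17868 = (-29*(-1436571) + 280140) - 17868 = (41660559 + 280140) - 17868 = 41940699 - 17868 = 41922831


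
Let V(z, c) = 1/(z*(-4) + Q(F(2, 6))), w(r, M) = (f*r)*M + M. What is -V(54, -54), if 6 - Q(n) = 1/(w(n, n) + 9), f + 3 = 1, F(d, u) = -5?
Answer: 46/9659 ≈ 0.0047624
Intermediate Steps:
f = -2 (f = -3 + 1 = -2)
w(r, M) = M - 2*M*r (w(r, M) = (-2*r)*M + M = -2*M*r + M = M - 2*M*r)
Q(n) = 6 - 1/(9 + n*(1 - 2*n)) (Q(n) = 6 - 1/(n*(1 - 2*n) + 9) = 6 - 1/(9 + n*(1 - 2*n)))
V(z, c) = 1/(277/46 - 4*z) (V(z, c) = 1/(z*(-4) + (-53 + 6*(-5)*(-1 + 2*(-5)))/(-9 - 5*(-1 + 2*(-5)))) = 1/(-4*z + (-53 + 6*(-5)*(-1 - 10))/(-9 - 5*(-1 - 10))) = 1/(-4*z + (-53 + 6*(-5)*(-11))/(-9 - 5*(-11))) = 1/(-4*z + (-53 + 330)/(-9 + 55)) = 1/(-4*z + 277/46) = 1/(277/46 - 4*z))
-V(54, -54) = -(-46)/(-277 + 184*54) = -(-46)/(-277 + 9936) = -(-46)/9659 = -1*(-46/9659) = 46/9659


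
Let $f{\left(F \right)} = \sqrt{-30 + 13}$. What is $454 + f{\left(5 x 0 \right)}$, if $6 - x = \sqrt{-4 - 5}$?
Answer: $454 + i \sqrt{17} \approx 454.0 + 4.1231 i$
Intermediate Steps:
$x = 6 - 3 i$ ($x = 6 - \sqrt{-4 - 5} = 6 - \sqrt{-9} = 6 - 3 i \approx 6.0 - 3.0 i$)
$f{\left(F \right)} = i \sqrt{17}$ ($f{\left(F \right)} = \sqrt{-17} = i \sqrt{17}$)
$454 + f{\left(5 x 0 \right)} = 454 + i \sqrt{17}$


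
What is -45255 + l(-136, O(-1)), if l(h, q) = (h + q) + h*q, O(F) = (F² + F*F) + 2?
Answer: -45931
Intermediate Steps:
O(F) = 2 + 2*F² (O(F) = (F² + F²) + 2 = 2*F² + 2 = 2 + 2*F²)
l(h, q) = h + q + h*q
-45255 + l(-136, O(-1)) = -45255 + (-136 + (2 + 2*(-1)²) - 136*(2 + 2*(-1)²)) = -45255 + (-136 + (2 + 2*1) - 136*(2 + 2*1)) = -45255 + (-136 + (2 + 2) - 136*(2 + 2)) = -45255 + (-136 + 4 - 136*4) = -45255 + (-136 + 4 - 544) = -45255 - 676 = -45931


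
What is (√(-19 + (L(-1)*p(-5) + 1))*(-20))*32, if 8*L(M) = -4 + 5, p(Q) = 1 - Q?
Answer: -320*I*√69 ≈ -2658.1*I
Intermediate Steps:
L(M) = ⅛ (L(M) = (-4 + 5)/8 = (⅛)*1 = ⅛)
(√(-19 + (L(-1)*p(-5) + 1))*(-20))*32 = (√(-19 + ((1 - 1*(-5))/8 + 1))*(-20))*32 = (√(-19 + ((1 + 5)/8 + 1))*(-20))*32 = (√(-19 + ((⅛)*6 + 1))*(-20))*32 = (√(-19 + (¾ + 1))*(-20))*32 = (√(-19 + 7/4)*(-20))*32 = (√(-69/4)*(-20))*32 = ((I*√69/2)*(-20))*32 = -10*I*√69*32 = -320*I*√69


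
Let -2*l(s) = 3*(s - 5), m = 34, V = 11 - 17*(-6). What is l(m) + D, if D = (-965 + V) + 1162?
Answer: 533/2 ≈ 266.50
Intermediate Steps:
V = 113 (V = 11 + 102 = 113)
D = 310 (D = (-965 + 113) + 1162 = -852 + 1162 = 310)
l(s) = 15/2 - 3*s/2 (l(s) = -3*(s - 5)/2 = -3*(-5 + s)/2 = -(-15 + 3*s)/2 = 15/2 - 3*s/2)
l(m) + D = (15/2 - 3/2*34) + 310 = (15/2 - 51) + 310 = -87/2 + 310 = 533/2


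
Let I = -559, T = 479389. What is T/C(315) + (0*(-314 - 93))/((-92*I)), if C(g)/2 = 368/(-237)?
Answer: -4939791/32 ≈ -1.5437e+5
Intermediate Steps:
C(g) = -736/237 (C(g) = 2*(368/(-237)) = 2*(368*(-1/237)) = 2*(-368/237) = -736/237)
T/C(315) + (0*(-314 - 93))/((-92*I)) = 479389/(-736/237) + (0*(-314 - 93))/((-92*(-559))) = 479389*(-237/736) + (0*(-407))/51428 = -4939791/32 + 0*(1/51428) = -4939791/32 + 0 = -4939791/32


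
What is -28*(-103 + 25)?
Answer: 2184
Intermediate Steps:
-28*(-103 + 25) = -28*(-78) = 2184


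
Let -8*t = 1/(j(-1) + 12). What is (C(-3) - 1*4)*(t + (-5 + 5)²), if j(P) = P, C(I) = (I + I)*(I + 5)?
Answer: 2/11 ≈ 0.18182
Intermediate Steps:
C(I) = 2*I*(5 + I) (C(I) = (2*I)*(5 + I) = 2*I*(5 + I))
t = -1/88 (t = -1/(8*(-1 + 12)) = -⅛/11 = -⅛*1/11 = -1/88 ≈ -0.011364)
(C(-3) - 1*4)*(t + (-5 + 5)²) = (2*(-3)*(5 - 3) - 1*4)*(-1/88 + (-5 + 5)²) = (2*(-3)*2 - 4)*(-1/88 + 0²) = (-12 - 4)*(-1/88 + 0) = -16*(-1/88) = 2/11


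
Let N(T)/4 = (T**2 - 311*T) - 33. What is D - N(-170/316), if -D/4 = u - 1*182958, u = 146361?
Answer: 910247365/6241 ≈ 1.4585e+5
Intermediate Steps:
N(T) = -132 - 1244*T + 4*T**2 (N(T) = 4*((T**2 - 311*T) - 33) = 4*(-33 + T**2 - 311*T) = -132 - 1244*T + 4*T**2)
D = 146388 (D = -4*(146361 - 1*182958) = -4*(146361 - 182958) = -4*(-36597) = 146388)
D - N(-170/316) = 146388 - (-132 - (-211480)/316 + 4*(-170/316)**2) = 146388 - (-132 - (-211480)/316 + 4*(-170*1/316)**2) = 146388 - (-132 - 1244*(-85/158) + 4*(-85/158)**2) = 146388 - (-132 + 52870/79 + 4*(7225/24964)) = 146388 - (-132 + 52870/79 + 7225/6241) = 146388 - 1*3360143/6241 = 146388 - 3360143/6241 = 910247365/6241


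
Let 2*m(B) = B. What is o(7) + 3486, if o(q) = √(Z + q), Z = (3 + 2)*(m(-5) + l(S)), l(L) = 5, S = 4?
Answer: 3486 + √78/2 ≈ 3490.4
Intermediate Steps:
m(B) = B/2
Z = 25/2 (Z = (3 + 2)*((½)*(-5) + 5) = 5*(-5/2 + 5) = 5*(5/2) = 25/2 ≈ 12.500)
o(q) = √(25/2 + q)
o(7) + 3486 = √(50 + 4*7)/2 + 3486 = √(50 + 28)/2 + 3486 = √78/2 + 3486 = 3486 + √78/2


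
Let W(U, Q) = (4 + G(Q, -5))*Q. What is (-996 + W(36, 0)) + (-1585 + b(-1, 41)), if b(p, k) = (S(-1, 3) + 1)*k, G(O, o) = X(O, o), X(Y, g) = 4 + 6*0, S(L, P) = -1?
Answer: -2581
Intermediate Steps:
X(Y, g) = 4 (X(Y, g) = 4 + 0 = 4)
G(O, o) = 4
b(p, k) = 0 (b(p, k) = (-1 + 1)*k = 0*k = 0)
W(U, Q) = 8*Q (W(U, Q) = (4 + 4)*Q = 8*Q)
(-996 + W(36, 0)) + (-1585 + b(-1, 41)) = (-996 + 8*0) + (-1585 + 0) = (-996 + 0) - 1585 = -996 - 1585 = -2581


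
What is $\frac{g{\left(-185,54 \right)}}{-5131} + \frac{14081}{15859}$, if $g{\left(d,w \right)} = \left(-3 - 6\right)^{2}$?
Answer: $\frac{70965032}{81372529} \approx 0.8721$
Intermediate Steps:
$g{\left(d,w \right)} = 81$ ($g{\left(d,w \right)} = \left(-9\right)^{2} = 81$)
$\frac{g{\left(-185,54 \right)}}{-5131} + \frac{14081}{15859} = \frac{81}{-5131} + \frac{14081}{15859} = 81 \left(- \frac{1}{5131}\right) + 14081 \cdot \frac{1}{15859} = - \frac{81}{5131} + \frac{14081}{15859} = \frac{70965032}{81372529}$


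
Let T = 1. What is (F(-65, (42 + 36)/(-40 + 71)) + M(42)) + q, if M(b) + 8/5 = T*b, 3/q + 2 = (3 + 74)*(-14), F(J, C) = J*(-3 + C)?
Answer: 801833/11160 ≈ 71.849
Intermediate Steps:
q = -1/360 (q = 3/(-2 + (3 + 74)*(-14)) = 3/(-2 + 77*(-14)) = 3/(-2 - 1078) = 3/(-1080) = 3*(-1/1080) = -1/360 ≈ -0.0027778)
M(b) = -8/5 + b (M(b) = -8/5 + 1*b = -8/5 + b)
(F(-65, (42 + 36)/(-40 + 71)) + M(42)) + q = (-65*(-3 + (42 + 36)/(-40 + 71)) + (-8/5 + 42)) - 1/360 = (-65*(-3 + 78/31) + 202/5) - 1/360 = (-65*(-15/31) + 202/5) - 1/360 = (975/31 + 202/5) - 1/360 = 11137/155 - 1/360 = 801833/11160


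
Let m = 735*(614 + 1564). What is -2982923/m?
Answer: -2982923/1600830 ≈ -1.8634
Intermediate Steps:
m = 1600830 (m = 735*2178 = 1600830)
-2982923/m = -2982923/1600830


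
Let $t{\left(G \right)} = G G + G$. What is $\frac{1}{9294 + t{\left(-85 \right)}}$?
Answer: $\frac{1}{16434} \approx 6.0849 \cdot 10^{-5}$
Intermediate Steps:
$t{\left(G \right)} = G + G^{2}$ ($t{\left(G \right)} = G^{2} + G = G + G^{2}$)
$\frac{1}{9294 + t{\left(-85 \right)}} = \frac{1}{9294 - 85 \left(1 - 85\right)} = \frac{1}{9294 - -7140} = \frac{1}{9294 + 7140} = \frac{1}{16434}$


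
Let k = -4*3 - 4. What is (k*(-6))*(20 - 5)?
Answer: 1440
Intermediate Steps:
k = -16 (k = -12 - 4 = -16)
(k*(-6))*(20 - 5) = (-16*(-6))*(20 - 5) = 96*15 = 1440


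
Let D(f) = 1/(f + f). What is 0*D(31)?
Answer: 0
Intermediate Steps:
D(f) = 1/(2*f)
0*D(31) = 0*((½)/31) = 0*((½)*(1/31)) = 0*(1/62) = 0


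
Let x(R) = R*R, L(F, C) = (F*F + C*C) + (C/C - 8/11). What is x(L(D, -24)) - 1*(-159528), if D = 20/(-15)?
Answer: 4838463457/9801 ≈ 4.9367e+5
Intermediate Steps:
D = -4/3 (D = 20*(-1/15) = -4/3 ≈ -1.3333)
L(F, C) = 3/11 + C² + F² (L(F, C) = (F² + C²) + (1 - 8*1/11) = (C² + F²) + (1 - 8/11) = (C² + F²) + 3/11 = 3/11 + C² + F²)
x(R) = R²
x(L(D, -24)) - 1*(-159528) = (3/11 + (-24)² + (-4/3)²)² - 1*(-159528) = (3/11 + 576 + 16/9)² + 159528 = (57227/99)² + 159528 = 3274929529/9801 + 159528 = 4838463457/9801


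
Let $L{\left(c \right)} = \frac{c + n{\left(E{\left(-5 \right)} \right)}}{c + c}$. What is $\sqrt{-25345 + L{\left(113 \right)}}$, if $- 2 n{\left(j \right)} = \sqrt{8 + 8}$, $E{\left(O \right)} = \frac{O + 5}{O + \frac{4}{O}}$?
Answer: $\frac{i \sqrt{1294496134}}{226} \approx 159.2 i$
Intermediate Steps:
$E{\left(O \right)} = \frac{5 + O}{O + \frac{4}{O}}$
$n{\left(j \right)} = -2$ ($n{\left(j \right)} = - \frac{\sqrt{8 + 8}}{2} = - \frac{\sqrt{16}}{2} = \left(- \frac{1}{2}\right) 4 = -2$)
$L{\left(c \right)} = \frac{-2 + c}{2 c}$ ($L{\left(c \right)} = \frac{c - 2}{c + c} = \frac{-2 + c}{2 c}$)
$\sqrt{-25345 + L{\left(113 \right)}} = \sqrt{-25345 + \frac{-2 + 113}{2 \cdot 113}} = \sqrt{-25345 + \frac{1}{2} \cdot \frac{1}{113} \cdot 111} = \sqrt{-25345 + \frac{111}{226}} = \sqrt{- \frac{5727859}{226}} = \frac{i \sqrt{1294496134}}{226}$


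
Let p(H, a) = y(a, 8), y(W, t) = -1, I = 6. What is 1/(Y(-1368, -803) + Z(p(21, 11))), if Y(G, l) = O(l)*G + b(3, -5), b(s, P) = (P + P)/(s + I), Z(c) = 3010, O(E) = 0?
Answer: 9/27080 ≈ 0.00033235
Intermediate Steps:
p(H, a) = -1
b(s, P) = 2*P/(6 + s) (b(s, P) = (P + P)/(s + 6) = (2*P)/(6 + s) = 2*P/(6 + s))
Y(G, l) = -10/9 (Y(G, l) = 0*G + 2*(-5)/(6 + 3) = 0 + 2*(-5)/9 = 0 + 2*(-5)*(1/9) = 0 - 10/9 = -10/9)
1/(Y(-1368, -803) + Z(p(21, 11))) = 1/(-10/9 + 3010) = 1/(27080/9) = 9/27080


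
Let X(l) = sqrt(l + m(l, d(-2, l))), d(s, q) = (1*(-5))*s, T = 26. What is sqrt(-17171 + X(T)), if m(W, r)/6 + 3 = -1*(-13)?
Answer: sqrt(-17171 + sqrt(86)) ≈ 131.0*I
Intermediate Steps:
d(s, q) = -5*s
m(W, r) = 60 (m(W, r) = -18 + 6*(-1*(-13)) = -18 + 6*13 = -18 + 78 = 60)
X(l) = sqrt(60 + l) (X(l) = sqrt(l + 60) = sqrt(60 + l))
sqrt(-17171 + X(T)) = sqrt(-17171 + sqrt(60 + 26)) = sqrt(-17171 + sqrt(86))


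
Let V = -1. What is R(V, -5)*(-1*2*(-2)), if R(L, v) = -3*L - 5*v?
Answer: 112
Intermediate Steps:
R(L, v) = -5*v - 3*L
R(V, -5)*(-1*2*(-2)) = (-5*(-5) - 3*(-1))*(-1*2*(-2)) = (25 + 3)*(-2*(-2)) = 28*4 = 112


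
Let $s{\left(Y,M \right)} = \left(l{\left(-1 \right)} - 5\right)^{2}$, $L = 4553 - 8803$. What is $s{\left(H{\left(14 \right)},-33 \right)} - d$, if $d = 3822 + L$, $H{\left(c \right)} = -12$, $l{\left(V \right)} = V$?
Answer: $464$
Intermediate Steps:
$L = -4250$
$s{\left(Y,M \right)} = 36$ ($s{\left(Y,M \right)} = \left(-1 - 5\right)^{2} = \left(-6\right)^{2} = 36$)
$d = -428$ ($d = 3822 - 4250 = -428$)
$s{\left(H{\left(14 \right)},-33 \right)} - d = 36 - -428 = 36 + 428 = 464$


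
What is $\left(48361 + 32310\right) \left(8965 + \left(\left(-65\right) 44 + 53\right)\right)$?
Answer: $496772018$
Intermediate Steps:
$\left(48361 + 32310\right) \left(8965 + \left(\left(-65\right) 44 + 53\right)\right) = 80671 \left(8965 + \left(-2860 + 53\right)\right) = 80671 \left(8965 - 2807\right) = 80671 \cdot 6158 = 496772018$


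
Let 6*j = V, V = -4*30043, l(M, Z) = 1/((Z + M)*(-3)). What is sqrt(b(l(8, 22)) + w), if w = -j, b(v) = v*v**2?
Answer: sqrt(146008979990)/2700 ≈ 141.52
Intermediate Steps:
l(M, Z) = -1/(3*(M + Z)) (l(M, Z) = -1/3/(M + Z) = -1/(3*(M + Z)))
V = -120172
b(v) = v**3
j = -60086/3 (j = (1/6)*(-120172) = -60086/3 ≈ -20029.)
w = 60086/3 (w = -1*(-60086/3) = 60086/3 ≈ 20029.)
sqrt(b(l(8, 22)) + w) = sqrt((-1/(3*8 + 3*22))**3 + 60086/3) = sqrt((-1/(24 + 66))**3 + 60086/3) = sqrt((-1/90)**3 + 60086/3) = sqrt(-1/729000 + 60086/3) = sqrt(14600897999/729000) = sqrt(146008979990)/2700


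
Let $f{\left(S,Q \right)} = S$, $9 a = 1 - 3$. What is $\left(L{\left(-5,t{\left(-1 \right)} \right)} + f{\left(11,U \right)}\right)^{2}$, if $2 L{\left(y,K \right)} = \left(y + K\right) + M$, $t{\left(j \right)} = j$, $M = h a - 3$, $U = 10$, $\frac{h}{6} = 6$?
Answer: $\frac{25}{4} \approx 6.25$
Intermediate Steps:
$h = 36$ ($h = 6 \cdot 6 = 36$)
$a = - \frac{2}{9}$ ($a = \frac{1 - 3}{9} = \frac{1}{9} \left(-2\right) = - \frac{2}{9} \approx -0.22222$)
$M = -11$ ($M = 36 \left(- \frac{2}{9}\right) - 3 = -8 - 3 = -11$)
$L{\left(y,K \right)} = - \frac{11}{2} + \frac{K}{2} + \frac{y}{2}$ ($L{\left(y,K \right)} = \frac{\left(y + K\right) - 11}{2} = \frac{\left(K + y\right) - 11}{2} = \frac{-11 + K + y}{2} = - \frac{11}{2} + \frac{K}{2} + \frac{y}{2}$)
$\left(L{\left(-5,t{\left(-1 \right)} \right)} + f{\left(11,U \right)}\right)^{2} = \left(\left(- \frac{11}{2} + \frac{1}{2} \left(-1\right) + \frac{1}{2} \left(-5\right)\right) + 11\right)^{2} = \left(\left(- \frac{11}{2} - \frac{1}{2} - \frac{5}{2}\right) + 11\right)^{2} = \left(- \frac{17}{2} + 11\right)^{2} = \left(\frac{5}{2}\right)^{2} = \frac{25}{4}$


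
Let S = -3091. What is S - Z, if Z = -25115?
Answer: 22024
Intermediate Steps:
S - Z = -3091 - 1*(-25115) = -3091 + 25115 = 22024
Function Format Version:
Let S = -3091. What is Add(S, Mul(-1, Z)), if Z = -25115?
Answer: 22024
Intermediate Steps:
Add(S, Mul(-1, Z)) = Add(-3091, Mul(-1, -25115)) = Add(-3091, 25115) = 22024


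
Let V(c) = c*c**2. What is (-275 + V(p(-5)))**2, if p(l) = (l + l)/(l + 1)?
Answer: 4305625/64 ≈ 67275.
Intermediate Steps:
p(l) = 2*l/(1 + l) (p(l) = (2*l)/(1 + l) = 2*l/(1 + l))
V(c) = c**3
(-275 + V(p(-5)))**2 = (-275 + (2*(-5)/(1 - 5))**3)**2 = (-275 + (2*(-5)/(-4))**3)**2 = (-275 + (2*(-5)*(-1/4))**3)**2 = (-275 + (5/2)**3)**2 = (-275 + 125/8)**2 = (-2075/8)**2 = 4305625/64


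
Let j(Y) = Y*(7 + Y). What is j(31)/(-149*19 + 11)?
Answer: -589/1410 ≈ -0.41773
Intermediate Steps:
j(31)/(-149*19 + 11) = (31*(7 + 31))/(-149*19 + 11) = (31*38)/(-2831 + 11) = 1178/(-2820) = 1178*(-1/2820) = -589/1410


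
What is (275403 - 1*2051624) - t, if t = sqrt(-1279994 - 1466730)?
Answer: -1776221 - 2*I*sqrt(686681) ≈ -1.7762e+6 - 1657.3*I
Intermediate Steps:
t = 2*I*sqrt(686681) (t = sqrt(-2746724) = 2*I*sqrt(686681) ≈ 1657.3*I)
(275403 - 1*2051624) - t = (275403 - 1*2051624) - 2*I*sqrt(686681) = (275403 - 2051624) - 2*I*sqrt(686681) = -1776221 - 2*I*sqrt(686681)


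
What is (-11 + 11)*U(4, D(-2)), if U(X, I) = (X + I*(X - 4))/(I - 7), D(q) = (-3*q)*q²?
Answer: 0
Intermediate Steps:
D(q) = -3*q³
U(X, I) = (X + I*(-4 + X))/(-7 + I)
(-11 + 11)*U(4, D(-2)) = (-11 + 11)*((4 - (-12)*(-2)³ - 3*(-2)³*4)/(-7 - 3*(-2)³)) = 0*((4 - (-12)*(-8) - 3*(-8)*4)/(-7 - 3*(-8))) = 0*((4 - 4*24 + 24*4)/(-7 + 24)) = 0*((4 - 96 + 96)/17) = 0*((1/17)*4) = 0*(4/17) = 0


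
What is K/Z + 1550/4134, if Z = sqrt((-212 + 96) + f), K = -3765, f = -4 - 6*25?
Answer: 775/2067 + 251*I*sqrt(30)/6 ≈ 0.37494 + 229.13*I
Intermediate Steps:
f = -154 (f = -4 - 150 = -154)
Z = 3*I*sqrt(30) (Z = sqrt((-212 + 96) - 154) = sqrt(-116 - 154) = sqrt(-270) = 3*I*sqrt(30) ≈ 16.432*I)
K/Z + 1550/4134 = -3765*(-I*sqrt(30)/90) + 1550/4134 = -(-251)*I*sqrt(30)/6 + 1550*(1/4134) = 251*I*sqrt(30)/6 + 775/2067 = 775/2067 + 251*I*sqrt(30)/6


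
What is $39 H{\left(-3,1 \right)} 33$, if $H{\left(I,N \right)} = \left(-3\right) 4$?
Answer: $-15444$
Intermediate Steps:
$H{\left(I,N \right)} = -12$
$39 H{\left(-3,1 \right)} 33 = 39 \left(-12\right) 33 = \left(-468\right) 33 = -15444$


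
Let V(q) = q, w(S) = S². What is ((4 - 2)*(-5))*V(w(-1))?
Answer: -10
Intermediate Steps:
((4 - 2)*(-5))*V(w(-1)) = ((4 - 2)*(-5))*(-1)² = (2*(-5))*1 = -10*1 = -10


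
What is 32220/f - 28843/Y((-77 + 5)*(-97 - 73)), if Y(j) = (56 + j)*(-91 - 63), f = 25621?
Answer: 61750262983/48515515664 ≈ 1.2728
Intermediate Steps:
Y(j) = -8624 - 154*j (Y(j) = (56 + j)*(-154) = -8624 - 154*j)
32220/f - 28843/Y((-77 + 5)*(-97 - 73)) = 32220/25621 - 28843/(-8624 - 154*(-77 + 5)*(-97 - 73)) = 32220*(1/25621) - 28843/(-8624 - (-11088)*(-170)) = 32220/25621 - 28843/(-8624 - 154*12240) = 32220/25621 - 28843/(-8624 - 1884960) = 32220/25621 - 28843/(-1893584) = 32220/25621 - 28843*(-1/1893584) = 32220/25621 + 28843/1893584 = 61750262983/48515515664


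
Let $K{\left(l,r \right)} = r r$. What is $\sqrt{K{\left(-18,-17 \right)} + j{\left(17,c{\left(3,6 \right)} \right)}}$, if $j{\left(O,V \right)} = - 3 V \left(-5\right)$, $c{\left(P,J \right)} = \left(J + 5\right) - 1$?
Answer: $\sqrt{439} \approx 20.952$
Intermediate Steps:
$K{\left(l,r \right)} = r^{2}$
$c{\left(P,J \right)} = 4 + J$ ($c{\left(P,J \right)} = \left(5 + J\right) - 1 = 4 + J$)
$j{\left(O,V \right)} = 15 V$
$\sqrt{K{\left(-18,-17 \right)} + j{\left(17,c{\left(3,6 \right)} \right)}} = \sqrt{\left(-17\right)^{2} + 15 \left(4 + 6\right)} = \sqrt{289 + 15 \cdot 10} = \sqrt{289 + 150} = \sqrt{439}$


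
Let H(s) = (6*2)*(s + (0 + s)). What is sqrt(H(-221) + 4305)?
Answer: 3*I*sqrt(111) ≈ 31.607*I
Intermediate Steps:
H(s) = 24*s (H(s) = 12*(s + s) = 12*(2*s) = 24*s)
sqrt(H(-221) + 4305) = sqrt(24*(-221) + 4305) = sqrt(-5304 + 4305) = sqrt(-999) = 3*I*sqrt(111)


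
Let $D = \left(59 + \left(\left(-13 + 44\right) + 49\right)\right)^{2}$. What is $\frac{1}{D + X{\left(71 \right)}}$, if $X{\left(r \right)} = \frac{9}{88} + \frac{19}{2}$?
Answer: $\frac{88}{1701093} \approx 5.1731 \cdot 10^{-5}$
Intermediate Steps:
$X{\left(r \right)} = \frac{845}{88}$ ($X{\left(r \right)} = 9 \cdot \frac{1}{88} + 19 \cdot \frac{1}{2} = \frac{9}{88} + \frac{19}{2} = \frac{845}{88}$)
$D = 19321$ ($D = \left(59 + \left(31 + 49\right)\right)^{2} = \left(59 + 80\right)^{2} = 139^{2} = 19321$)
$\frac{1}{D + X{\left(71 \right)}} = \frac{1}{19321 + \frac{845}{88}} = \frac{1}{\frac{1701093}{88}} = \frac{88}{1701093}$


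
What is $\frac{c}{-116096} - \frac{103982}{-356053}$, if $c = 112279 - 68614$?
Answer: $- \frac{3475159973}{41336329088} \approx -0.08407$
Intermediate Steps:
$c = 43665$
$\frac{c}{-116096} - \frac{103982}{-356053} = \frac{43665}{-116096} - \frac{103982}{-356053} = 43665 \left(- \frac{1}{116096}\right) - - \frac{103982}{356053} = - \frac{43665}{116096} + \frac{103982}{356053} = - \frac{3475159973}{41336329088}$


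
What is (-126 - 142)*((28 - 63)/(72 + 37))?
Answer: 9380/109 ≈ 86.055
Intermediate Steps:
(-126 - 142)*((28 - 63)/(72 + 37)) = -(-9380)/109 = -268*(-35/109) = 9380/109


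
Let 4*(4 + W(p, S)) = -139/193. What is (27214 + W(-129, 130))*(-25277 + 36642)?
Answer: 238732974065/772 ≈ 3.0924e+8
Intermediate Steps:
W(p, S) = -3227/772 (W(p, S) = -4 + (-139/193)/4 = -4 + (-139*1/193)/4 = -4 + (¼)*(-139/193) = -4 - 139/772 = -3227/772)
(27214 + W(-129, 130))*(-25277 + 36642) = (27214 - 3227/772)*(-25277 + 36642) = (21005981/772)*11365 = 238732974065/772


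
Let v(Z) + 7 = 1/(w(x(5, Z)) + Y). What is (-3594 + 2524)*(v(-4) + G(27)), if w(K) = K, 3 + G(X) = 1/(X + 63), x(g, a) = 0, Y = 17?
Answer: 1625651/153 ≈ 10625.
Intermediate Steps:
G(X) = -3 + 1/(63 + X) (G(X) = -3 + 1/(X + 63) = -3 + 1/(63 + X))
v(Z) = -118/17 (v(Z) = -7 + 1/(0 + 17) = -7 + 1/17 = -118/17)
(-3594 + 2524)*(v(-4) + G(27)) = (-3594 + 2524)*(-118/17 + (-188 - 3*27)/(63 + 27)) = -1070*(-118/17 + (-188 - 81)/90) = -1070*(-118/17 + (1/90)*(-269)) = -1070*(-118/17 - 269/90) = -1070*(-15193/1530) = 1625651/153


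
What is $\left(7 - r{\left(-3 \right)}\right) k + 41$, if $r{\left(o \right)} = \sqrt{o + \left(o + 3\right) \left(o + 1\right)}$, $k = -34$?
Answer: $-197 + 34 i \sqrt{3} \approx -197.0 + 58.89 i$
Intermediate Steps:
$r{\left(o \right)} = \sqrt{o + \left(1 + o\right) \left(3 + o\right)}$ ($r{\left(o \right)} = \sqrt{o + \left(3 + o\right) \left(1 + o\right)} = \sqrt{o + \left(1 + o\right) \left(3 + o\right)}$)
$\left(7 - r{\left(-3 \right)}\right) k + 41 = \left(7 - \sqrt{3 + \left(-3\right)^{2} + 5 \left(-3\right)}\right) \left(-34\right) + 41 = \left(7 - \sqrt{3 + 9 - 15}\right) \left(-34\right) + 41 = \left(7 - \sqrt{-3}\right) \left(-34\right) + 41 = \left(7 - i \sqrt{3}\right) \left(-34\right) + 41 = \left(-238 + 34 i \sqrt{3}\right) + 41 = -197 + 34 i \sqrt{3}$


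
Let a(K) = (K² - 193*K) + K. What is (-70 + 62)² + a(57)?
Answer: -7631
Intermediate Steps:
a(K) = K² - 192*K
(-70 + 62)² + a(57) = (-70 + 62)² + 57*(-192 + 57) = (-8)² + 57*(-135) = 64 - 7695 = -7631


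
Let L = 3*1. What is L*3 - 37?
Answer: -28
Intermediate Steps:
L = 3
L*3 - 37 = 3*3 - 37 = 9 - 37 = -28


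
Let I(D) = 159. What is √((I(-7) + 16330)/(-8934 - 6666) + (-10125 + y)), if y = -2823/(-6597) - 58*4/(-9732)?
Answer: I*√2177007144687442955199/463681140 ≈ 100.63*I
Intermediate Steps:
y = 268555/594463 (y = -2823*(-1/6597) - 232*(-1/9732) = 941/2199 + 58/2433 = 268555/594463 ≈ 0.45176)
√((I(-7) + 16330)/(-8934 - 6666) + (-10125 + y)) = √((159 + 16330)/(-8934 - 6666) + (-10125 + 268555/594463)) = √(16489/(-15600) - 6018669320/594463) = √(16489*(-1/15600) - 6018669320/594463) = √(-16489/15600 - 6018669320/594463) = √(-93901043492407/9273622800) = I*√2177007144687442955199/463681140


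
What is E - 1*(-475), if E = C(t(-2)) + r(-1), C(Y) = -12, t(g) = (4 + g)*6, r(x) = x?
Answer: 462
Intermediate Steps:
t(g) = 24 + 6*g
E = -13 (E = -12 - 1 = -13)
E - 1*(-475) = -13 - 1*(-475) = -13 + 475 = 462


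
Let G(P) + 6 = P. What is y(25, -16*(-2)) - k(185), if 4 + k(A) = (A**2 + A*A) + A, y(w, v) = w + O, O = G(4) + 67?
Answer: -68541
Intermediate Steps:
G(P) = -6 + P
O = 65 (O = (-6 + 4) + 67 = -2 + 67 = 65)
y(w, v) = 65 + w (y(w, v) = w + 65 = 65 + w)
k(A) = -4 + A + 2*A**2 (k(A) = -4 + ((A**2 + A*A) + A) = -4 + ((A**2 + A**2) + A) = -4 + (2*A**2 + A) = -4 + (A + 2*A**2) = -4 + A + 2*A**2)
y(25, -16*(-2)) - k(185) = (65 + 25) - (-4 + 185 + 2*185**2) = 90 - (-4 + 185 + 2*34225) = 90 - (-4 + 185 + 68450) = 90 - 1*68631 = 90 - 68631 = -68541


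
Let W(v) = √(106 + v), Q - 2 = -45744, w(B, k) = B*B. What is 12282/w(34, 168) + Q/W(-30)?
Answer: 6141/578 - 22871*√19/19 ≈ -5236.3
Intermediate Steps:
w(B, k) = B²
Q = -45742 (Q = 2 - 45744 = -45742)
12282/w(34, 168) + Q/W(-30) = 12282/(34²) - 45742/√(106 - 30) = 12282/1156 - 45742*√19/38 = 12282*(1/1156) - 45742*√19/38 = 6141/578 - 22871*√19/19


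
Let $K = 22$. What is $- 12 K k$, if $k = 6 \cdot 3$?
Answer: $-4752$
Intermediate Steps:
$k = 18$
$- 12 K k = \left(-12\right) 22 \cdot 18 = \left(-264\right) 18 = -4752$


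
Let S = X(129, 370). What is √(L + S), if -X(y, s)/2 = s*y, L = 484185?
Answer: 5*√15549 ≈ 623.48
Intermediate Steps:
X(y, s) = -2*s*y
S = -95460 (S = -2*370*129 = -95460)
√(L + S) = √(484185 - 95460) = √388725 = 5*√15549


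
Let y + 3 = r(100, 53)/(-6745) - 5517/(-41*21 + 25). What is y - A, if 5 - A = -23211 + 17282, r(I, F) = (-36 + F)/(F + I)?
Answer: -15840218969/2671020 ≈ -5930.4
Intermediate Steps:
r(I, F) = (-36 + F)/(F + I)
y = 9613711/2671020 (y = -3 + (((-36 + 53)/(53 + 100))/(-6745) - 5517/(-41*21 + 25)) = -3 + ((17/153)*(-1/6745) - 5517/(-861 + 25)) = -3 + (((1/153)*17)*(-1/6745) - 5517/(-836)) = -3 + ((⅑)*(-1/6745) - 5517*(-1/836)) = -3 + (-1/60705 + 5517/836) = -3 + 17626771/2671020 = 9613711/2671020 ≈ 3.5993)
A = 5934 (A = 5 - (-23211 + 17282) = 5 - 1*(-5929) = 5 + 5929 = 5934)
y - A = 9613711/2671020 - 1*5934 = 9613711/2671020 - 5934 = -15840218969/2671020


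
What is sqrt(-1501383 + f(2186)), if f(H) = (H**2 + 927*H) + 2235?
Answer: 23*sqrt(10030) ≈ 2303.4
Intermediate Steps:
f(H) = 2235 + H**2 + 927*H
sqrt(-1501383 + f(2186)) = sqrt(-1501383 + (2235 + 2186**2 + 927*2186)) = sqrt(-1501383 + (2235 + 4778596 + 2026422)) = sqrt(-1501383 + 6807253) = sqrt(5305870) = 23*sqrt(10030)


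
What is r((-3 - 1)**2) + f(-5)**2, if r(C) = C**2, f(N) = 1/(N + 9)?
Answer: 4097/16 ≈ 256.06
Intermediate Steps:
f(N) = 1/(9 + N)
r((-3 - 1)**2) + f(-5)**2 = ((-3 - 1)**2)**2 + (1/(9 - 5))**2 = ((-4)**2)**2 + (1/4)**2 = 16**2 + (1/4)**2 = 256 + 1/16 = 4097/16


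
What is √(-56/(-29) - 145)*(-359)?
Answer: -1077*I*√13369/29 ≈ -4294.0*I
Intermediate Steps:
√(-56/(-29) - 145)*(-359) = √(-56*(-1/29) - 145)*(-359) = √(56/29 - 145)*(-359) = √(-4149/29)*(-359) = (3*I*√13369/29)*(-359) = -1077*I*√13369/29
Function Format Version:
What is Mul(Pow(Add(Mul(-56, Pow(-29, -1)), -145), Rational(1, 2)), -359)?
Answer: Mul(Rational(-1077, 29), I, Pow(13369, Rational(1, 2))) ≈ Mul(-4294.0, I)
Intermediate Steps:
Mul(Pow(Add(Mul(-56, Pow(-29, -1)), -145), Rational(1, 2)), -359) = Mul(Pow(Add(Mul(-56, Rational(-1, 29)), -145), Rational(1, 2)), -359) = Mul(Pow(Add(Rational(56, 29), -145), Rational(1, 2)), -359) = Mul(Pow(Rational(-4149, 29), Rational(1, 2)), -359) = Mul(Mul(Rational(3, 29), I, Pow(13369, Rational(1, 2))), -359) = Mul(Rational(-1077, 29), I, Pow(13369, Rational(1, 2)))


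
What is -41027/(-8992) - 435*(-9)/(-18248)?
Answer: 89182127/20510752 ≈ 4.3481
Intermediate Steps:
-41027/(-8992) - 435*(-9)/(-18248) = -41027*(-1/8992) + 3915*(-1/18248) = 41027/8992 - 3915/18248 = 89182127/20510752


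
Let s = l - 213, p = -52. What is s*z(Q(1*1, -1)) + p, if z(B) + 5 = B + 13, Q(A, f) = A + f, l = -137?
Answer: -2852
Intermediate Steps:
z(B) = 8 + B (z(B) = -5 + (B + 13) = -5 + (13 + B) = 8 + B)
s = -350 (s = -137 - 213 = -350)
s*z(Q(1*1, -1)) + p = -350*(8 + (1*1 - 1)) - 52 = -350*(8 + (1 - 1)) - 52 = -350*(8 + 0) - 52 = -350*8 - 52 = -2800 - 52 = -2852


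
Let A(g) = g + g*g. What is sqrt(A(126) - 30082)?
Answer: 16*I*sqrt(55) ≈ 118.66*I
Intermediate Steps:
A(g) = g + g**2
sqrt(A(126) - 30082) = sqrt(126*(1 + 126) - 30082) = sqrt(126*127 - 30082) = sqrt(16002 - 30082) = sqrt(-14080) = 16*I*sqrt(55)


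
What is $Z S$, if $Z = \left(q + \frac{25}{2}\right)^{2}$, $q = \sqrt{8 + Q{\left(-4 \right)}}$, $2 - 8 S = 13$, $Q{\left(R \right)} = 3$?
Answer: $- \frac{7359}{32} - \frac{275 \sqrt{11}}{8} \approx -343.98$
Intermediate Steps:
$S = - \frac{11}{8}$ ($S = \frac{1}{4} - \frac{13}{8} = - \frac{11}{8} \approx -1.375$)
$q = \sqrt{11}$ ($q = \sqrt{8 + 3} = \sqrt{11} \approx 3.3166$)
$Z = \left(\frac{25}{2} + \sqrt{11}\right)^{2}$ ($Z = \left(\sqrt{11} + \frac{25}{2}\right)^{2} = \left(\frac{25}{2} + \sqrt{11}\right)^{2} \approx 250.17$)
$Z S = \left(\frac{669}{4} + 25 \sqrt{11}\right) \left(- \frac{11}{8}\right) = - \frac{7359}{32} - \frac{275 \sqrt{11}}{8}$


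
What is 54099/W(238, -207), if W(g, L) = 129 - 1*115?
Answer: 54099/14 ≈ 3864.2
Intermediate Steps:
W(g, L) = 14 (W(g, L) = 129 - 115 = 14)
54099/W(238, -207) = 54099/14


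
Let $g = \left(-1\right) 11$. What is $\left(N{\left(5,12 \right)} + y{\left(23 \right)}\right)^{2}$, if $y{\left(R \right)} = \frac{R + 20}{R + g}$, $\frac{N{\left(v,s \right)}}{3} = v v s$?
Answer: $\frac{117570649}{144} \approx 8.1646 \cdot 10^{5}$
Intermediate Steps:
$N{\left(v,s \right)} = 3 s v^{2}$ ($N{\left(v,s \right)} = 3 v v s = 3 v^{2} s = 3 s v^{2}$)
$g = -11$
$y{\left(R \right)} = \frac{20 + R}{-11 + R}$ ($y{\left(R \right)} = \frac{R + 20}{R - 11} = \frac{20 + R}{-11 + R}$)
$\left(N{\left(5,12 \right)} + y{\left(23 \right)}\right)^{2} = \left(3 \cdot 12 \cdot 5^{2} + \frac{20 + 23}{-11 + 23}\right)^{2} = \left(3 \cdot 12 \cdot 25 + \frac{1}{12} \cdot 43\right)^{2} = \left(900 + \frac{1}{12} \cdot 43\right)^{2} = \left(900 + \frac{43}{12}\right)^{2} = \left(\frac{10843}{12}\right)^{2} = \frac{117570649}{144}$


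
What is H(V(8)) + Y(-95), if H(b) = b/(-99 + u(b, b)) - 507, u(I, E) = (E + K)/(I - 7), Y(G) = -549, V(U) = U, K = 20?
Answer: -74984/71 ≈ -1056.1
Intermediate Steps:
u(I, E) = (20 + E)/(-7 + I) (u(I, E) = (E + 20)/(I - 7) = (20 + E)/(-7 + I))
H(b) = -507 + b/(-99 + (20 + b)/(-7 + b)) (H(b) = b/(-99 + (20 + b)/(-7 + b)) - 507 = -507 + b/(-99 + (20 + b)/(-7 + b)))
H(V(8)) + Y(-95) = (361491 - 1*8² - 49679*8)/(-713 + 98*8) - 549 = (361491 - 1*64 - 397432)/(-713 + 784) - 549 = (361491 - 64 - 397432)/71 - 549 = (1/71)*(-36005) - 549 = -36005/71 - 549 = -74984/71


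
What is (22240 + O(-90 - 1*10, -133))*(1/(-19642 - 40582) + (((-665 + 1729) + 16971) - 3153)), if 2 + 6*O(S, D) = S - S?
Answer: 19932380578891/60224 ≈ 3.3097e+8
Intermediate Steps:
O(S, D) = -⅓ (O(S, D) = -⅓ + (S - S)/6 = -⅓ + (⅙)*0 = -⅓ + 0 = -⅓)
(22240 + O(-90 - 1*10, -133))*(1/(-19642 - 40582) + (((-665 + 1729) + 16971) - 3153)) = (22240 - ⅓)*(1/(-19642 - 40582) + (((-665 + 1729) + 16971) - 3153)) = 66719*(1/(-60224) + ((1064 + 16971) - 3153))/3 = 66719*(-1/60224 + (18035 - 3153))/3 = 66719*(-1/60224 + 14882)/3 = (66719/3)*(896253567/60224) = 19932380578891/60224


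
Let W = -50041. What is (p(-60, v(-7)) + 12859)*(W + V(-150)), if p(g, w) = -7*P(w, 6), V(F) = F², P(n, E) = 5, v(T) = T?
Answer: -353185784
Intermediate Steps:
p(g, w) = -35 (p(g, w) = -7*5 = -35)
(p(-60, v(-7)) + 12859)*(W + V(-150)) = (-35 + 12859)*(-50041 + (-150)²) = 12824*(-50041 + 22500) = 12824*(-27541) = -353185784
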